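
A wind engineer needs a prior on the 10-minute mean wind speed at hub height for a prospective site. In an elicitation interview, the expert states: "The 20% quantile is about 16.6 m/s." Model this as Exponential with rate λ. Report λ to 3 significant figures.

λ ≈ 0.0134

P(T < 16.6) = 1 − e^(−λ·16.6) = 0.2, so λ = −ln(1−0.2)/16.6 = −ln(0.8)/16.6 = 0.0134.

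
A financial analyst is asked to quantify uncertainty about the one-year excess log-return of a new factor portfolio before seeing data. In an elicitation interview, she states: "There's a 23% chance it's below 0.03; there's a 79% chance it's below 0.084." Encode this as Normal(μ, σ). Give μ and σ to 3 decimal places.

For Normal(μ,σ), the p-quantile is μ + z_p·σ. Here z_{0.23} = -0.7388, z_{0.79} = 0.8064.
So 0.03 = μ − 0.7388σ and 0.084 = μ + 0.8064σ.
Subtracting: σ = (0.084 − 0.03)/(0.8064 − (-0.7388)) = 0.035.
Then μ = 0.03 − (-0.7388)·0.035 = 0.056.

μ = 0.056, σ = 0.035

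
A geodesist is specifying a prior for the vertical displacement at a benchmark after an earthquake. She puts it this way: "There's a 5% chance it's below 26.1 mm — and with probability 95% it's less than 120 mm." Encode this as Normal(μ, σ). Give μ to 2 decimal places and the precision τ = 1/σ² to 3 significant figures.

μ = 73.05, τ = 0.00123

The p-quantile of Normal(μ,σ) is μ + z_p·σ, with z_{0.05} = -1.645 and z_{0.95} = 1.645.
Eliminate σ: μ = (z₂·x₁ − z₁·x₂)/(z₂ − z₁) = (1.645·26.1 − (-1.645)·120)/3.29 = 73.05.
Then σ = (x₂ − x₁)/(z₂ − z₁) = (120 − 26.1)/3.29 = 28.54.
Precision τ = 1/σ² = 1/28.54² = 0.00123.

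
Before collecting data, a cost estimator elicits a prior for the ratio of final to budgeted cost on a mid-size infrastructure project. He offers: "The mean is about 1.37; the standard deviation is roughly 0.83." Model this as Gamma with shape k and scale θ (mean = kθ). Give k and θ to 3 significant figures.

k ≈ 2.72, θ ≈ 0.503

For Gamma(k, scale θ): mean = kθ, variance = kθ², so CV = 1/√k.
CV = SD/mean = 0.83/1.37 = 0.6058, hence k = 1/CV² = 2.72.
Then θ = mean/k = 1.37/2.72 = 0.503.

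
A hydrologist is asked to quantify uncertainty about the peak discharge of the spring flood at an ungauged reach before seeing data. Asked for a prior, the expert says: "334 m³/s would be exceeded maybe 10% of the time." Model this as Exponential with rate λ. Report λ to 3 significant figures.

λ ≈ 0.00689

P(T > 334.0) = e^(−λ·334.0) = 0.1, so λ = −ln(0.1)/334.0 = 0.00689.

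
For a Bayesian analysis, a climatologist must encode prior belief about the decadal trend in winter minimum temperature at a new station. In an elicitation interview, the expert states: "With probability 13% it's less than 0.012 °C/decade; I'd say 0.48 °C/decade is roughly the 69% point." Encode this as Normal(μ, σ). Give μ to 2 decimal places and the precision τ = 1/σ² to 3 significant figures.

For Normal(μ,σ), the p-quantile is μ + z_p·σ. Here z_{0.13} = -1.126, z_{0.69} = 0.4959.
So 0.012 = μ − 1.126σ and 0.48 = μ + 0.4959σ.
Subtracting: σ = (0.48 − 0.012)/(0.4959 − (-1.126)) = 0.29.
Then μ = 0.012 − (-1.126)·0.29 = 0.34.
Precision τ = 1/σ² = 1/0.2885² = 12.

μ = 0.34, τ = 12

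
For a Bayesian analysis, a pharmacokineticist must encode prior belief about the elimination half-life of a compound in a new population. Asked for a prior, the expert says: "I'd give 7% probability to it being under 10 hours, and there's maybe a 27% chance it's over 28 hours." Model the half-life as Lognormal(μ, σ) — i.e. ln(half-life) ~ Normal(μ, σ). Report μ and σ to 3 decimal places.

If T ~ Lognormal(μ,σ) then ln T ~ Normal(μ,σ), so the p-quantile of ln T is μ + z_p·σ.
ln(10) = 2.303 and ln(28) = 3.332; z_{0.07} = -1.476, z_{0.73} = 0.6128.
σ = (3.332 − 2.303)/(0.6128 − (-1.476)) = 0.493.
μ = 2.303 − (-1.476)·0.493 = 3.030.

μ ≈ 3.030, σ ≈ 0.493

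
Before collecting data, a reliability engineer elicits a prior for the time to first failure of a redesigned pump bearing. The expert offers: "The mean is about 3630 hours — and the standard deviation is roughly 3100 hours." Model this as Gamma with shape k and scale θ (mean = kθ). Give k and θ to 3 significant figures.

k ≈ 1.37, θ ≈ 2650

For Gamma(k, scale θ): mean = kθ, variance = kθ², so CV = 1/√k.
CV = SD/mean = 3100/3630 = 0.854, hence k = 1/CV² = 1.37.
Then θ = mean/k = 3630/1.37 = 2650.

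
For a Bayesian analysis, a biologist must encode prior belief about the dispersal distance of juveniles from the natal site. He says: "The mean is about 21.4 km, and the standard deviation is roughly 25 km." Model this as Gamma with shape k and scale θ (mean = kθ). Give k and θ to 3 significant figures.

k ≈ 0.733, θ ≈ 29.2

For Gamma(k, scale θ): mean = kθ, variance = kθ², so CV = 1/√k.
CV = SD/mean = 25/21.4 = 1.168, hence k = 1/CV² = 0.733.
Then θ = mean/k = 21.4/0.733 = 29.2.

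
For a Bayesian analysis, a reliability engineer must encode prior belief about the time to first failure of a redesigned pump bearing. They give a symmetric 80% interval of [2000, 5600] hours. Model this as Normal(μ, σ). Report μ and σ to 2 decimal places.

μ = 3800.00, σ = 1404.55

A symmetric 80% interval runs μ ± z·σ with z = 1.282.
Half-width = 1800, so σ = 1800/1.282 = 1404.55.
μ is the interval midpoint, 3800.00.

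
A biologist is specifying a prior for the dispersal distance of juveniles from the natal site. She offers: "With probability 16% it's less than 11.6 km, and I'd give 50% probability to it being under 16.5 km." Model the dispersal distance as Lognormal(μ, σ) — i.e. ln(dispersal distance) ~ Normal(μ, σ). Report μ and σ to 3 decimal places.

μ ≈ 2.803, σ ≈ 0.354

If T ~ Lognormal(μ,σ) then ln T ~ Normal(μ,σ), so the p-quantile of ln T is μ + z_p·σ.
ln(11.6) = 2.451 and ln(16.5) = 2.803; z_{0.16} = -0.9945, z_{0.5} = 0.
σ = (2.803 − 2.451)/(0 − (-0.9945)) = 0.354.
μ = 2.451 − (-0.9945)·0.354 = 2.803.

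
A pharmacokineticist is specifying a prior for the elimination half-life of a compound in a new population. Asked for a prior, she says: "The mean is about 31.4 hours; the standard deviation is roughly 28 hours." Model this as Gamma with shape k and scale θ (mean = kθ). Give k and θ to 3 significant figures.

For Gamma(k, scale θ): mean = kθ, variance = kθ², so CV = 1/√k.
CV = SD/mean = 28/31.4 = 0.8917, hence k = 1/CV² = 1.26.
Then θ = mean/k = 31.4/1.26 = 25.

k ≈ 1.26, θ ≈ 25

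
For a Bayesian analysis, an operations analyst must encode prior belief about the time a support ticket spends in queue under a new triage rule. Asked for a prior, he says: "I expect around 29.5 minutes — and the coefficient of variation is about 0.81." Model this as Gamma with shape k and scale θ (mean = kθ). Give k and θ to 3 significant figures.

For Gamma(k, scale θ): mean = kθ, variance = kθ², so CV = 1/√k.
CV = 0.81, hence k = 1/CV² = 1.52.
Then θ = mean/k = 29.5/1.52 = 19.4.

k ≈ 1.52, θ ≈ 19.4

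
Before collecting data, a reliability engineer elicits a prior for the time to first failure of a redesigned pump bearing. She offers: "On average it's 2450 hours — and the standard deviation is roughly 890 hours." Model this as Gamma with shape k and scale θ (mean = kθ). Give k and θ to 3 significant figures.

For Gamma(k, scale θ): mean = kθ, variance = kθ², so CV = 1/√k.
CV = SD/mean = 890/2450 = 0.3633, hence k = 1/CV² = 7.58.
Then θ = mean/k = 2450/7.58 = 323.

k ≈ 7.58, θ ≈ 323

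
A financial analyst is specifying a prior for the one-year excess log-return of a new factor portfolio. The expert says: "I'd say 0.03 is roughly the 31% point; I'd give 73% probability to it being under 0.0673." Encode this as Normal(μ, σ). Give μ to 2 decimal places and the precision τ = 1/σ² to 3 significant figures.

The p-quantile of Normal(μ,σ) is μ + z_p·σ, with z_{0.31} = -0.4959 and z_{0.73} = 0.6128.
Eliminate σ: μ = (z₂·x₁ − z₁·x₂)/(z₂ − z₁) = (0.6128·0.03 − (-0.4959)·0.0673)/1.109 = 0.05.
Then σ = (x₂ − x₁)/(z₂ − z₁) = (0.0673 − 0.03)/1.109 = 0.03.
Precision τ = 1/σ² = 1/0.03364² = 883.

μ = 0.05, τ = 883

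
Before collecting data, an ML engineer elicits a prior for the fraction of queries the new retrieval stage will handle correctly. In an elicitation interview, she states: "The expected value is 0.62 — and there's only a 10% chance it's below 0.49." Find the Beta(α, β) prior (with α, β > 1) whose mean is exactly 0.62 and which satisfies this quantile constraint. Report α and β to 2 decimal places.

With mean 0.62 fixed, write α = 0.62s, β = 0.38s where s = α+β.
Need P(θ < 0.49) = 0.1 under Beta(0.62s, 0.38s). Normal approximation: (q−m)/√(m(1−m)/s) ≈ z_{0.1} = -1.28, so s ≈ 0.62·0.38·(-1.28)²/(0.49−0.62)² = 22.9.
At s = 22.9: P(θ<0.49) ≈ 0.102. Adjusting to match 0.1 gives s ≈ 23.33.
So α = 0.62·23.33 ≈ 14.46, β = 0.38·23.33 ≈ 8.86.

α ≈ 14.46, β ≈ 8.86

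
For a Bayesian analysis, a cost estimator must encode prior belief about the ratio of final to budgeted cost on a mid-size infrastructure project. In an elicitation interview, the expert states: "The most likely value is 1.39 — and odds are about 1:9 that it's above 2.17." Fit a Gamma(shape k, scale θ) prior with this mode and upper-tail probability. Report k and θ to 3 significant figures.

Gamma(k,θ) with k>1 has mode (k−1)θ, so θ = 1.39/(k−1).
Need P(X < 2.17) = 0.9 with θ tied to k this way. Start at k = 2, θ = 1.39: P(X<2.17) ≈ 0.462.
Too low — raise k to concentrate. Iterating converges to k ≈ 10.4.
Then θ = 1.39/(10.4−1) ≈ 0.147.

k ≈ 10.4, θ ≈ 0.147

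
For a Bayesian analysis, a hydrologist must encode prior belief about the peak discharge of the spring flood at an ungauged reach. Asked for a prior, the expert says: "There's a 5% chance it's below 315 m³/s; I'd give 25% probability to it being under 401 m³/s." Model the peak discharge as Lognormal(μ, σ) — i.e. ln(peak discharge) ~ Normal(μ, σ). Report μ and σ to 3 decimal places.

If T ~ Lognormal(μ,σ) then ln T ~ Normal(μ,σ), so the p-quantile of ln T is μ + z_p·σ.
ln(315) = 5.753 and ln(401) = 5.994; z_{0.05} = -1.645, z_{0.25} = -0.6745.
σ = (5.994 − 5.753)/(-0.6745 − (-1.645)) = 0.249.
μ = 5.753 − (-1.645)·0.249 = 6.162.

μ ≈ 6.162, σ ≈ 0.249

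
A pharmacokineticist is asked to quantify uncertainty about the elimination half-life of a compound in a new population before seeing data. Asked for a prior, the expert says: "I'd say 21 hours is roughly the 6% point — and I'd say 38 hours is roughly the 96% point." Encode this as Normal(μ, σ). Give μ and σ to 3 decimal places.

For Normal(μ,σ), the p-quantile is μ + z_p·σ. Here z_{0.06} = -1.555, z_{0.96} = 1.751.
So 21 = μ − 1.555σ and 38 = μ + 1.751σ.
Subtracting: σ = (38 − 21)/(1.751 − (-1.555)) = 5.143.
Then μ = 21 − (-1.555)·5.143 = 28.996.

μ = 28.996, σ = 5.143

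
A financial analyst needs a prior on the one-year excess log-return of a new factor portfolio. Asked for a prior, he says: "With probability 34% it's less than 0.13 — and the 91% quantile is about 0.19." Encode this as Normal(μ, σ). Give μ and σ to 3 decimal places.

μ = 0.144, σ = 0.034

For Normal(μ,σ), the p-quantile is μ + z_p·σ. Here z_{0.34} = -0.4125, z_{0.91} = 1.341.
So 0.13 = μ − 0.4125σ and 0.19 = μ + 1.341σ.
Subtracting: σ = (0.19 − 0.13)/(1.341 − (-0.4125)) = 0.034.
Then μ = 0.13 − (-0.4125)·0.034 = 0.144.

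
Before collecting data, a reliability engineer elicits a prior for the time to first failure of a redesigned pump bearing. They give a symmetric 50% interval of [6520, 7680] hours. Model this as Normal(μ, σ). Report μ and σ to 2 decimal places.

A symmetric 50% interval runs μ ± z·σ with z = 0.6745.
Half-width = 580, so σ = 580/0.6745 = 859.91.
μ is the interval midpoint, 7100.00.

μ = 7100.00, σ = 859.91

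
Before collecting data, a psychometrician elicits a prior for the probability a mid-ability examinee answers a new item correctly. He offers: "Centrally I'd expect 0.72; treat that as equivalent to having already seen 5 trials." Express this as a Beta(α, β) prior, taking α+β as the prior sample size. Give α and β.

Under the effective-sample-size interpretation, Beta(α, β) has prior mean α/(α+β) and prior sample size α+β.
So α+β = 5 and α/(α+β) = 0.72, giving α = 0.72·5 = 3.6 and β = 5 − 3.6 = 1.4.

α = 3.6, β = 1.4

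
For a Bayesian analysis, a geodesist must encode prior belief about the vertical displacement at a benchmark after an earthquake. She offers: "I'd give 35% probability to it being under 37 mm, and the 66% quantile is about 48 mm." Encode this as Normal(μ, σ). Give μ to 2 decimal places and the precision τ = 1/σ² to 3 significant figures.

The p-quantile of Normal(μ,σ) is μ + z_p·σ, with z_{0.35} = -0.3853 and z_{0.66} = 0.4125.
Eliminate σ: μ = (z₂·x₁ − z₁·x₂)/(z₂ − z₁) = (0.4125·37 − (-0.3853)·48)/0.7978 = 42.31.
Then σ = (x₂ − x₁)/(z₂ − z₁) = (48 − 37)/0.7978 = 13.79.
Precision τ = 1/σ² = 1/13.79² = 0.00526.

μ = 42.31, τ = 0.00526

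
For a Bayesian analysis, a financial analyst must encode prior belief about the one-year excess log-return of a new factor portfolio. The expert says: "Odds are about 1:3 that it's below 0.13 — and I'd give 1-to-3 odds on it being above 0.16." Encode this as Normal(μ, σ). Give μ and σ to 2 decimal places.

μ = 0.14, σ = 0.02

The p-quantile of Normal(μ,σ) is μ + z_p·σ, with z_{0.25} = -0.6745 and z_{0.75} = 0.6745.
Eliminate σ: μ = (z₂·x₁ − z₁·x₂)/(z₂ − z₁) = (0.6745·0.13 − (-0.6745)·0.16)/1.349 = 0.14.
Then σ = (x₂ − x₁)/(z₂ − z₁) = (0.16 − 0.13)/1.349 = 0.02.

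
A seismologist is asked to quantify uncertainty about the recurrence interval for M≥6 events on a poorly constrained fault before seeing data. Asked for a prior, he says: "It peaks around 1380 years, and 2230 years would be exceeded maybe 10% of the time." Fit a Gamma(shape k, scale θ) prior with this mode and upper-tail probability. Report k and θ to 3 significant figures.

k ≈ 9.17, θ ≈ 169

Gamma(k,θ) with k>1 has mode (k−1)θ, so θ = 1380/(k−1).
Need P(X < 2230) = 0.9 with θ tied to k this way. Start at k = 2, θ = 1380: P(X<2230) ≈ 0.480.
Too low — raise k to concentrate. Iterating converges to k ≈ 9.17.
Then θ = 1380/(9.17−1) ≈ 169.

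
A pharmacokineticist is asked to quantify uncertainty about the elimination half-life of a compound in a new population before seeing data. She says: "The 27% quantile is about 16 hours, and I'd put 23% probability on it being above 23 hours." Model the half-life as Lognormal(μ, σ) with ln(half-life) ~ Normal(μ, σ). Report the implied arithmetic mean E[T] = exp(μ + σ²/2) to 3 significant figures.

If T ~ Lognormal(μ,σ) then ln T ~ Normal(μ,σ), so the p-quantile of ln T is μ + z_p·σ.
ln(16) = 2.773 and ln(23) = 3.135; z_{0.27} = -0.6128, z_{0.77} = 0.7388.
σ = (3.135 − 2.773)/(0.7388 − (-0.6128)) = 0.268.
μ = 2.773 − (-0.6128)·0.268 = 2.937.
E[T] = exp(μ + σ²/2) = exp(2.937 + 0.0360) = 19.6 hours.

E[T] ≈ 19.6 hours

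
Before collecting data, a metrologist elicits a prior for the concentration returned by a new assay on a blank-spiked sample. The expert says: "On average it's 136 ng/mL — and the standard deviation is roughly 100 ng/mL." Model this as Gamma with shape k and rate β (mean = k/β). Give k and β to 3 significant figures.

For Gamma(k, rate β): mean = k/β, variance = k/β², so CV = 1/√k.
CV = SD/mean = 100/136 = 0.7353, hence k = 1/CV² = 1.85.
Then β = k/mean = 1.85/136 = 0.0136.

k ≈ 1.85, β ≈ 0.0136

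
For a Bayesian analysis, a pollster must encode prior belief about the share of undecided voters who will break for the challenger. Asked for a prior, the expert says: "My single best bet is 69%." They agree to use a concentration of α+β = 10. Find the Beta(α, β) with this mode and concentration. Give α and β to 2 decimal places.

α = 6.52, β = 3.48

For α,β > 1 the Beta mode is (α−1)/(α+β−2). With α+β = 10, the mode is (α−1)/8.
Set (α−1)/8 = 0.69 → α = 1 + 0.69·8 = 6.52.
β = 10 − α = 3.48.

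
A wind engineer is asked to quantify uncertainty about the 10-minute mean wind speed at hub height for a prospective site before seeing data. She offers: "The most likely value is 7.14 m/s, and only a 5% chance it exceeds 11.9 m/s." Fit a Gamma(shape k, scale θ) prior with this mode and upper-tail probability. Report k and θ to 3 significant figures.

Gamma(k,θ) with k>1 has mode (k−1)θ, so θ = 7.14/(k−1).
Need P(X < 11.9) = 0.95 with θ tied to k this way. Start at k = 2, θ = 7.14: P(X<11.9) ≈ 0.496.
Too low — raise k to concentrate. Iterating converges to k ≈ 11.7.
Then θ = 7.14/(11.7−1) ≈ 0.667.

k ≈ 11.7, θ ≈ 0.667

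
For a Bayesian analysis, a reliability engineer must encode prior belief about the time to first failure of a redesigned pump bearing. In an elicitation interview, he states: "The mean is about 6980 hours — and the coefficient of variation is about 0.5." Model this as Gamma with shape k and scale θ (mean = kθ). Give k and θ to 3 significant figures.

For Gamma(k, scale θ): mean = kθ, variance = kθ², so CV = 1/√k.
CV = 0.5, hence k = 1/CV² = 4.
Then θ = mean/k = 6980/4 = 1740.

k ≈ 4, θ ≈ 1740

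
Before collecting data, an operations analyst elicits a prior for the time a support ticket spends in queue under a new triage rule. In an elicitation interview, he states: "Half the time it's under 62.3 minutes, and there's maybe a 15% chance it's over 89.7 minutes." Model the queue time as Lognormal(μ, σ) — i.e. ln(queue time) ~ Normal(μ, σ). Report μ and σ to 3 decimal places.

If T ~ Lognormal(μ,σ) then ln T ~ Normal(μ,σ), so the p-quantile of ln T is μ + z_p·σ.
ln(62.3) = 4.132 and ln(89.7) = 4.496; z_{0.5} = 0, z_{0.85} = 1.036.
σ = (4.496 − 4.132)/(1.036 − (0)) = 0.352.
μ = 4.132 − (0)·0.352 = 4.132.

μ ≈ 4.132, σ ≈ 0.352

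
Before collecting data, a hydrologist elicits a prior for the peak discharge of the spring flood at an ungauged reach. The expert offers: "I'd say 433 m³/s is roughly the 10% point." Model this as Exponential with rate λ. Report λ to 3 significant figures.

λ ≈ 0.000243

P(T < 433.0) = 1 − e^(−λ·433.0) = 0.1, so λ = −ln(1−0.1)/433.0 = −ln(0.9)/433.0 = 0.000243.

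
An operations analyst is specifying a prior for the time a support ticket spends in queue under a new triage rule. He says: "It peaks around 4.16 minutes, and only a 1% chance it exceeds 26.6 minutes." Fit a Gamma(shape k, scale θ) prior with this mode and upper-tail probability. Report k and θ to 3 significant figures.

Gamma(k,θ) with k>1 has mode (k−1)θ, so θ = 4.16/(k−1).
Need P(X < 26.6) = 0.99 with θ tied to k this way. Start at k = 2, θ = 4.16: P(X<26.6) ≈ 0.988.
Too low — raise k to concentrate. Iterating converges to k ≈ 2.05.
Then θ = 4.16/(2.05−1) ≈ 3.95.

k ≈ 2.05, θ ≈ 3.95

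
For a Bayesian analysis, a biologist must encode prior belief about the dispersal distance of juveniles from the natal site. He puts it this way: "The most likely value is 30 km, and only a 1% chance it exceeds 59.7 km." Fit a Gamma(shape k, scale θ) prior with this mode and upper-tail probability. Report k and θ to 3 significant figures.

k ≈ 11.4, θ ≈ 2.89

Gamma(k,θ) with k>1 has mode (k−1)θ, so θ = 30/(k−1).
Need P(X < 59.7) = 0.99 with θ tied to k this way. Start at k = 2, θ = 30: P(X<59.7) ≈ 0.591.
Too low — raise k to concentrate. Iterating converges to k ≈ 11.4.
Then θ = 30/(11.4−1) ≈ 2.89.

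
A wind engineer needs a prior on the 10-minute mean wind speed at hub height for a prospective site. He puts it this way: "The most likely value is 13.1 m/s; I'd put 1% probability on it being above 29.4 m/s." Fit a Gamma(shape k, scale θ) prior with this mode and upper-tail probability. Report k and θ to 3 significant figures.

Gamma(k,θ) with k>1 has mode (k−1)θ, so θ = 13.1/(k−1).
Need P(X < 29.4) = 0.99 with θ tied to k this way. Start at k = 2, θ = 13.1: P(X<29.4) ≈ 0.656.
Too low — raise k to concentrate. Iterating converges to k ≈ 8.35.
Then θ = 13.1/(8.35−1) ≈ 1.78.

k ≈ 8.35, θ ≈ 1.78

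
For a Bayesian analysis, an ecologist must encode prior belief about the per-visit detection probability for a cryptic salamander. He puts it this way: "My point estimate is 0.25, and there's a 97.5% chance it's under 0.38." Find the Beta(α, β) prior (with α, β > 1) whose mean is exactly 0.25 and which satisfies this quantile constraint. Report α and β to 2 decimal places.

With mean 0.25 fixed, write α = 0.25s, β = 0.75s where s = α+β.
Need P(θ < 0.38) = 0.975 under Beta(0.25s, 0.75s). Normal approximation: (q−m)/√(m(1−m)/s) ≈ z_{0.975} = 1.96, so s ≈ 0.25·0.75·(1.96)²/(0.38−0.25)² = 42.6.
At s = 42.6: P(θ<0.38) ≈ 0.968. Adjusting to match 0.975 gives s ≈ 48.18.
So α = 0.25·48.18 ≈ 12.05, β = 0.75·48.18 ≈ 36.14.

α ≈ 12.05, β ≈ 36.14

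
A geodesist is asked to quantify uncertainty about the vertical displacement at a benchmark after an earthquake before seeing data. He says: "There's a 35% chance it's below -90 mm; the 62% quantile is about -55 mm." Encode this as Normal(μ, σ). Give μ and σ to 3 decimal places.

For Normal(μ,σ), the p-quantile is μ + z_p·σ. Here z_{0.35} = -0.3853, z_{0.62} = 0.3055.
So -90 = μ − 0.3853σ and -55 = μ + 0.3055σ.
Subtracting: σ = (-55 − -90)/(0.3055 − (-0.3853)) = 50.666.
Then μ = -90 − (-0.3853)·50.666 = -70.477.

μ = -70.477, σ = 50.666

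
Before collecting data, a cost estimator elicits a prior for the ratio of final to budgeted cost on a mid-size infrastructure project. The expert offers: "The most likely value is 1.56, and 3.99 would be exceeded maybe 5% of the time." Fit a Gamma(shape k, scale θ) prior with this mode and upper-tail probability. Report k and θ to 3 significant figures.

Gamma(k,θ) with k>1 has mode (k−1)θ, so θ = 1.56/(k−1).
Need P(X < 3.99) = 0.95 with θ tied to k this way. Start at k = 2, θ = 1.56: P(X<3.99) ≈ 0.724.
Too low — raise k to concentrate. Iterating converges to k ≈ 4.07.
Then θ = 1.56/(4.07−1) ≈ 0.508.

k ≈ 4.07, θ ≈ 0.508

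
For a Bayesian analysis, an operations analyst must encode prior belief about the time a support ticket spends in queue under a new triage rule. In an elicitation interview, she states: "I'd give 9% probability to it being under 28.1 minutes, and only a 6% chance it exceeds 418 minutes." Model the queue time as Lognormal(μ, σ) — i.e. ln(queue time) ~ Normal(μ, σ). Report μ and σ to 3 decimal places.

μ ≈ 4.586, σ ≈ 0.932

If T ~ Lognormal(μ,σ) then ln T ~ Normal(μ,σ), so the p-quantile of ln T is μ + z_p·σ.
ln(28.1) = 3.336 and ln(418) = 6.035; z_{0.09} = -1.341, z_{0.94} = 1.555.
σ = (6.035 − 3.336)/(1.555 − (-1.341)) = 0.932.
μ = 3.336 − (-1.341)·0.932 = 4.586.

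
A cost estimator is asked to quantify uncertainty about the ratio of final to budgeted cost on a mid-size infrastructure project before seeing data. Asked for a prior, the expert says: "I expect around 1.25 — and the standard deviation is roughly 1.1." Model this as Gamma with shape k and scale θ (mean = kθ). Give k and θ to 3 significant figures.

For Gamma(k, scale θ): mean = kθ, variance = kθ², so CV = 1/√k.
CV = SD/mean = 1.1/1.25 = 0.88, hence k = 1/CV² = 1.29.
Then θ = mean/k = 1.25/1.29 = 0.968.

k ≈ 1.29, θ ≈ 0.968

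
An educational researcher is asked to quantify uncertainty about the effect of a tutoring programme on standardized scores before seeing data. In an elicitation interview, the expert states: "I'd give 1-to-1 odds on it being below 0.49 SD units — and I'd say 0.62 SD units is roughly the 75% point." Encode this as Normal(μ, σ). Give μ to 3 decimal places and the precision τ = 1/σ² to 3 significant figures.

μ = 0.490, τ = 26.9

The p-quantile of Normal(μ,σ) is μ + z_p·σ, with z_{0.5} = 0 and z_{0.75} = 0.6745.
Eliminate σ: μ = (z₂·x₁ − z₁·x₂)/(z₂ − z₁) = (0.6745·0.49 − (0)·0.62)/0.6745 = 0.490.
Then σ = (x₂ − x₁)/(z₂ − z₁) = (0.62 − 0.49)/0.6745 = 0.193.
Precision τ = 1/σ² = 1/0.1927² = 26.9.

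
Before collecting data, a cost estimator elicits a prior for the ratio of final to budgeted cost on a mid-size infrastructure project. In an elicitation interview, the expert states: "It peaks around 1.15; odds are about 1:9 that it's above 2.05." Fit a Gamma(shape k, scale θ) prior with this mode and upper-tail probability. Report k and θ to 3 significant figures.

Gamma(k,θ) with k>1 has mode (k−1)θ, so θ = 1.15/(k−1).
Need P(X < 2.05) = 0.9 with θ tied to k this way. Start at k = 2, θ = 1.15: P(X<2.05) ≈ 0.532.
Too low — raise k to concentrate. Iterating converges to k ≈ 6.69.
Then θ = 1.15/(6.69−1) ≈ 0.202.

k ≈ 6.69, θ ≈ 0.202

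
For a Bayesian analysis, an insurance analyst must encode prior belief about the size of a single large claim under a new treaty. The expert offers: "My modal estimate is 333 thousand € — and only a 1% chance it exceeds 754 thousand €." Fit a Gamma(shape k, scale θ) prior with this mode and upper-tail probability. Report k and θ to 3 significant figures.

Gamma(k,θ) with k>1 has mode (k−1)θ, so θ = 333/(k−1).
Need P(X < 754) = 0.99 with θ tied to k this way. Start at k = 2, θ = 333: P(X<754) ≈ 0.661.
Too low — raise k to concentrate. Iterating converges to k ≈ 8.18.
Then θ = 333/(8.18−1) ≈ 46.4.

k ≈ 8.18, θ ≈ 46.4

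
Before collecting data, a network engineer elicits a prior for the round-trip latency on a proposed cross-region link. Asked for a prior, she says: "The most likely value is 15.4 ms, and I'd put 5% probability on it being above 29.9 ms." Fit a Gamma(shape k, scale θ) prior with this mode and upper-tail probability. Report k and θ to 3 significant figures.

Gamma(k,θ) with k>1 has mode (k−1)θ, so θ = 15.4/(k−1).
Need P(X < 29.9) = 0.95 with θ tied to k this way. Start at k = 2, θ = 15.4: P(X<29.9) ≈ 0.578.
Too low — raise k to concentrate. Iterating converges to k ≈ 7.31.
Then θ = 15.4/(7.31−1) ≈ 2.44.

k ≈ 7.31, θ ≈ 2.44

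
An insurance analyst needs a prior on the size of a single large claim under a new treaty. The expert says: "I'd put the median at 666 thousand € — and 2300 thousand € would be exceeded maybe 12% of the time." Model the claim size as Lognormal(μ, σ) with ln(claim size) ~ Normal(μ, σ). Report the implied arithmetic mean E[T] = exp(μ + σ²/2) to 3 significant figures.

E[T] ≈ 1160 thousand €

If T ~ Lognormal(μ,σ) then ln T ~ Normal(μ,σ), so the p-quantile of ln T is μ + z_p·σ.
ln(666) = 6.501 and ln(2300) = 7.741; z_{0.5} = 0, z_{0.88} = 1.175.
σ = (7.741 − 6.501)/(1.175 − (0)) = 1.055.
μ = 6.501 − (0)·1.055 = 6.501.
E[T] = exp(μ + σ²/2) = exp(6.501 + 0.5563) = 1160 thousand €.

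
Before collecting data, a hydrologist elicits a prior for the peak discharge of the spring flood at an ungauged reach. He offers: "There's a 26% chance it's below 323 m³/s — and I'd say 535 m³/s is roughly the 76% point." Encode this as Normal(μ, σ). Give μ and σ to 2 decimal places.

The p-quantile of Normal(μ,σ) is μ + z_p·σ, with z_{0.26} = -0.6433 and z_{0.76} = 0.7063.
Eliminate σ: μ = (z₂·x₁ − z₁·x₂)/(z₂ − z₁) = (0.7063·323 − (-0.6433)·535)/1.35 = 424.06.
Then σ = (x₂ − x₁)/(z₂ − z₁) = (535 − 323)/1.35 = 157.08.

μ = 424.06, σ = 157.08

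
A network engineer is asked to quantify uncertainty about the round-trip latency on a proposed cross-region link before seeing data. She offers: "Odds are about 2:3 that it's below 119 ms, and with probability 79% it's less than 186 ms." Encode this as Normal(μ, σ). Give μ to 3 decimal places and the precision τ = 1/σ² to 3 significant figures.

For Normal(μ,σ), the p-quantile is μ + z_p·σ. Here z_{0.4} = -0.2533, z_{0.79} = 0.8064.
So 119 = μ − 0.2533σ and 186 = μ + 0.8064σ.
Subtracting: σ = (186 − 119)/(0.8064 − (-0.2533)) = 63.221.
Then μ = 119 − (-0.2533)·63.221 = 135.017.
Precision τ = 1/σ² = 1/63.22² = 0.00025.

μ = 135.017, τ = 0.00025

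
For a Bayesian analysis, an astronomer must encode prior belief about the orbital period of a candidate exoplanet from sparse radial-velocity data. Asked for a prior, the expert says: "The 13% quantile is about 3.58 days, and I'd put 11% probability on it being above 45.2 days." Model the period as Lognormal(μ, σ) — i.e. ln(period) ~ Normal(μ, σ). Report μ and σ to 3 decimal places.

If T ~ Lognormal(μ,σ) then ln T ~ Normal(μ,σ), so the p-quantile of ln T is μ + z_p·σ.
ln(3.58) = 1.275 and ln(45.2) = 3.811; z_{0.13} = -1.126, z_{0.89} = 1.227.
σ = (3.811 − 1.275)/(1.227 − (-1.126)) = 1.078.
μ = 1.275 − (-1.126)·1.078 = 2.489.

μ ≈ 2.489, σ ≈ 1.078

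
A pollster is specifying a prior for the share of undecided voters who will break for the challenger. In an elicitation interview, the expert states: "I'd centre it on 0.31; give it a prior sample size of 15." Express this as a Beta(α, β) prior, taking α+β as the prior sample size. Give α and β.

Under the effective-sample-size interpretation, Beta(α, β) has prior mean α/(α+β) and prior sample size α+β.
So α+β = 15 and α/(α+β) = 0.31, giving α = 0.31·15 = 4.65 and β = 15 − 4.65 = 10.35.

α = 4.65, β = 10.35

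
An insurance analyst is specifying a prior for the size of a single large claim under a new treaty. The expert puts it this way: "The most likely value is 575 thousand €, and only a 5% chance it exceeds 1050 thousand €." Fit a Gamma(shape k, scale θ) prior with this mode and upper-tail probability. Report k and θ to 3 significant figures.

k ≈ 8.68, θ ≈ 74.9

Gamma(k,θ) with k>1 has mode (k−1)θ, so θ = 575/(k−1).
Need P(X < 1050) = 0.95 with θ tied to k this way. Start at k = 2, θ = 575: P(X<1050) ≈ 0.545.
Too low — raise k to concentrate. Iterating converges to k ≈ 8.68.
Then θ = 575/(8.68−1) ≈ 74.9.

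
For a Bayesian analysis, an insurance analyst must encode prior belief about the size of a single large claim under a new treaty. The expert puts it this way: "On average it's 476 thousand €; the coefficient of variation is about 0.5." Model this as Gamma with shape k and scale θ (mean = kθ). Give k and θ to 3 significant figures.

For Gamma(k, scale θ): mean = kθ, variance = kθ², so CV = 1/√k.
CV = 0.5, hence k = 1/CV² = 4.
Then θ = mean/k = 476/4 = 119.

k ≈ 4, θ ≈ 119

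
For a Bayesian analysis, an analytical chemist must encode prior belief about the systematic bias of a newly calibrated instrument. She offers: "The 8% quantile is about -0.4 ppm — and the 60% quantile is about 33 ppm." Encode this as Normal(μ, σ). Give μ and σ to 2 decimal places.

μ = 27.90, σ = 20.14

For Normal(μ,σ), the p-quantile is μ + z_p·σ. Here z_{0.08} = -1.405, z_{0.6} = 0.2533.
So -0.4 = μ − 1.405σ and 33 = μ + 0.2533σ.
Subtracting: σ = (33 − -0.4)/(0.2533 − (-1.405)) = 20.14.
Then μ = -0.4 − (-1.405)·20.14 = 27.90.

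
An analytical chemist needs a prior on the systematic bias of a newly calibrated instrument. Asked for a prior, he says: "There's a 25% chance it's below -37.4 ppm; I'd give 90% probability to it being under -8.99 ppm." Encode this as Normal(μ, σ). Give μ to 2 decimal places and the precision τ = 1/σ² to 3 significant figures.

μ = -27.60, τ = 0.00474

For Normal(μ,σ), the p-quantile is μ + z_p·σ. Here z_{0.25} = -0.6745, z_{0.9} = 1.282.
So -37.4 = μ − 0.6745σ and -8.99 = μ + 1.282σ.
Subtracting: σ = (-8.99 − -37.4)/(1.282 − (-0.6745)) = 14.52.
Then μ = -37.4 − (-0.6745)·14.52 = -27.60.
Precision τ = 1/σ² = 1/14.52² = 0.00474.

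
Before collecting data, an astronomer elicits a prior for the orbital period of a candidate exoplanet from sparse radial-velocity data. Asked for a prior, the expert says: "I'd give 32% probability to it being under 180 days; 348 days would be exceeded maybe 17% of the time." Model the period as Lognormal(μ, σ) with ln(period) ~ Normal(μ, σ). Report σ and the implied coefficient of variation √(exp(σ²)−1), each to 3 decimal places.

σ ≈ 0.464, CV ≈ 0.490

If T ~ Lognormal(μ,σ) then ln T ~ Normal(μ,σ), so the p-quantile of ln T is μ + z_p·σ.
ln(180) = 5.193 and ln(348) = 5.852; z_{0.32} = -0.4677, z_{0.83} = 0.9542.
σ = (5.852 − 5.193)/(0.9542 − (-0.4677)) = 0.464.
μ = 5.193 − (-0.4677)·0.464 = 5.410.
CV = √(exp(σ²)−1) = √(exp(0.2150)−1) = 0.490.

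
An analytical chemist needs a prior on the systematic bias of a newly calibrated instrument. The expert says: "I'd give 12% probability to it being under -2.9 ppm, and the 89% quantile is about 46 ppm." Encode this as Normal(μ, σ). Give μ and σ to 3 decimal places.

μ = 21.025, σ = 20.362

The p-quantile of Normal(μ,σ) is μ + z_p·σ, with z_{0.12} = -1.175 and z_{0.89} = 1.227.
Eliminate σ: μ = (z₂·x₁ − z₁·x₂)/(z₂ − z₁) = (1.227·-2.9 − (-1.175)·46)/2.402 = 21.025.
Then σ = (x₂ − x₁)/(z₂ − z₁) = (46 − -2.9)/2.402 = 20.362.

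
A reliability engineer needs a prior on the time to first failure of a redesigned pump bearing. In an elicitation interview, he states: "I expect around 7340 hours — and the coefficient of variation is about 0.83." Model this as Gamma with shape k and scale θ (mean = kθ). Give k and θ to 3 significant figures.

For Gamma(k, scale θ): mean = kθ, variance = kθ², so CV = 1/√k.
CV = 0.83, hence k = 1/CV² = 1.45.
Then θ = mean/k = 7340/1.45 = 5060.

k ≈ 1.45, θ ≈ 5060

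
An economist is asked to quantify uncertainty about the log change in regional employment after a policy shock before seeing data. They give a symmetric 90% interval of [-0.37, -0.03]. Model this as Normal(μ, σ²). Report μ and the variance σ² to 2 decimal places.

A symmetric 90% interval runs μ ± z·σ with z = 1.645.
Half-width = 0.17, so σ = 0.17/1.645 = 0.103 and σ² = 0.01.
μ is the interval midpoint, -0.20.

μ = -0.20, σ² = 0.01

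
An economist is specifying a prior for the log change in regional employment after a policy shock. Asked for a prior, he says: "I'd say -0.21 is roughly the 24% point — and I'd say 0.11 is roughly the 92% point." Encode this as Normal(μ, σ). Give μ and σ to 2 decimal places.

For Normal(μ,σ), the p-quantile is μ + z_p·σ. Here z_{0.24} = -0.7063, z_{0.92} = 1.405.
So -0.21 = μ − 0.7063σ and 0.11 = μ + 1.405σ.
Subtracting: σ = (0.11 − -0.21)/(1.405 − (-0.7063)) = 0.15.
Then μ = -0.21 − (-0.7063)·0.15 = -0.10.

μ = -0.10, σ = 0.15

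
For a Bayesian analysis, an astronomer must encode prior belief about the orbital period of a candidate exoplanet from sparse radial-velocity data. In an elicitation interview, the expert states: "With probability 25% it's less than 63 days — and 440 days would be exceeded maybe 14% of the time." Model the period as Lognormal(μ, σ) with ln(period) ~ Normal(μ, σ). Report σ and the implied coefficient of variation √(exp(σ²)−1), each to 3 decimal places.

σ ≈ 1.108, CV ≈ 1.553

If T ~ Lognormal(μ,σ) then ln T ~ Normal(μ,σ), so the p-quantile of ln T is μ + z_p·σ.
ln(63) = 4.143 and ln(440) = 6.087; z_{0.25} = -0.6745, z_{0.86} = 1.08.
σ = (6.087 − 4.143)/(1.08 − (-0.6745)) = 1.108.
μ = 4.143 − (-0.6745)·1.108 = 4.890.
CV = √(exp(σ²)−1) = √(exp(1.2268)−1) = 1.553.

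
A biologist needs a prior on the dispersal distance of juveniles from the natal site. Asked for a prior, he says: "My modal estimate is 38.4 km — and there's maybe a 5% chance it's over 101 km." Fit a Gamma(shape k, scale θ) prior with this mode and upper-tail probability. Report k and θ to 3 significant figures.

k ≈ 3.89, θ ≈ 13.3

Gamma(k,θ) with k>1 has mode (k−1)θ, so θ = 38.4/(k−1).
Need P(X < 101) = 0.95 with θ tied to k this way. Start at k = 2, θ = 38.4: P(X<101) ≈ 0.738.
Too low — raise k to concentrate. Iterating converges to k ≈ 3.89.
Then θ = 38.4/(3.89−1) ≈ 13.3.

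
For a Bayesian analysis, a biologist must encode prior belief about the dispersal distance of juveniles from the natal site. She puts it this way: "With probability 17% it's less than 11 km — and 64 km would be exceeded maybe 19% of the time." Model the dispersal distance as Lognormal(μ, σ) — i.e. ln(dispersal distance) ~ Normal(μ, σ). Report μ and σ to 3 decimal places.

μ ≈ 3.315, σ ≈ 0.961

If T ~ Lognormal(μ,σ) then ln T ~ Normal(μ,σ), so the p-quantile of ln T is μ + z_p·σ.
ln(11) = 2.398 and ln(64) = 4.159; z_{0.17} = -0.9542, z_{0.81} = 0.8779.
σ = (4.159 − 2.398)/(0.8779 − (-0.9542)) = 0.961.
μ = 2.398 − (-0.9542)·0.961 = 3.315.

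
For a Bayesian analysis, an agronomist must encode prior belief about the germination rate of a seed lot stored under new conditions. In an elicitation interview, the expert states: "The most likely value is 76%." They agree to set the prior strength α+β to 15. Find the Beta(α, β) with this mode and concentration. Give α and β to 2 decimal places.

α = 10.88, β = 4.12

For α,β > 1 the Beta mode is (α−1)/(α+β−2). With α+β = 15, the mode is (α−1)/13.
Set (α−1)/13 = 0.76 → α = 1 + 0.76·13 = 10.88.
β = 15 − α = 4.12.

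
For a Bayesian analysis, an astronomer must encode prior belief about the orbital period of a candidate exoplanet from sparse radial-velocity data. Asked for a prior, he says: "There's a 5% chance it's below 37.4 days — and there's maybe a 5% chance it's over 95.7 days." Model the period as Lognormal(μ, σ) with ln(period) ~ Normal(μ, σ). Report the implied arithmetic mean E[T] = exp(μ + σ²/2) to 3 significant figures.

If T ~ Lognormal(μ,σ) then ln T ~ Normal(μ,σ), so the p-quantile of ln T is μ + z_p·σ.
ln(37.4) = 3.622 and ln(95.7) = 4.561; z_{0.05} = -1.645, z_{0.95} = 1.645.
σ = (4.561 − 3.622)/(1.645 − (-1.645)) = 0.286.
μ = 3.622 − (-1.645)·0.286 = 4.091.
E[T] = exp(μ + σ²/2) = exp(4.091 + 0.0408) = 62.3 days.

E[T] ≈ 62.3 days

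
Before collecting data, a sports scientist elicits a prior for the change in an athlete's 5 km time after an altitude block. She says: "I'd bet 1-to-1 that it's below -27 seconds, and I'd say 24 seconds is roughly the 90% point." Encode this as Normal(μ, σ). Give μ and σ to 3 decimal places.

μ = -27.000, σ = 39.796

For Normal(μ,σ), the p-quantile is μ + z_p·σ. Here z_{0.5} = 0, z_{0.9} = 1.282.
So -27 = μ + 0σ and 24 = μ + 1.282σ.
Subtracting: σ = (24 − -27)/(1.282 − (0)) = 39.796.
Then μ = -27 − (0)·39.796 = -27.000.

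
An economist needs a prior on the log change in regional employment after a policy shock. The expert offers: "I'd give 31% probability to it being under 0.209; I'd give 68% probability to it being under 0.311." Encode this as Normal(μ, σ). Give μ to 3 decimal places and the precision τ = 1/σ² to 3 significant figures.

μ = 0.261, τ = 89.2

For Normal(μ,σ), the p-quantile is μ + z_p·σ. Here z_{0.31} = -0.4959, z_{0.68} = 0.4677.
So 0.209 = μ − 0.4959σ and 0.311 = μ + 0.4677σ.
Subtracting: σ = (0.311 − 0.209)/(0.4677 − (-0.4959)) = 0.106.
Then μ = 0.209 − (-0.4959)·0.106 = 0.261.
Precision τ = 1/σ² = 1/0.1059² = 89.2.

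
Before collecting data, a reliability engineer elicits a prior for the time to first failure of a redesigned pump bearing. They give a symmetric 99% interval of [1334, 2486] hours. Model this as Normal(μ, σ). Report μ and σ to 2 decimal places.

μ = 1910.00, σ = 223.62

A symmetric 99% interval runs μ ± z·σ with z = 2.576.
Half-width = 576, so σ = 576/2.576 = 223.62.
μ is the interval midpoint, 1910.00.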